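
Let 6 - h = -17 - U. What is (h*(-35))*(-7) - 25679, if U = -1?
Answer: -20289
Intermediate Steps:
h = 22 (h = 6 - (-17 - 1*(-1)) = 6 - (-17 + 1) = 6 - 1*(-16) = 6 + 16 = 22)
(h*(-35))*(-7) - 25679 = (22*(-35))*(-7) - 25679 = -770*(-7) - 25679 = 5390 - 25679 = -20289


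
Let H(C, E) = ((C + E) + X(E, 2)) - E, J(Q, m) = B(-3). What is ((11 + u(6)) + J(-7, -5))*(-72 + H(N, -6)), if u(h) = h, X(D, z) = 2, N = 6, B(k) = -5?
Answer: -768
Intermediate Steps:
J(Q, m) = -5
H(C, E) = 2 + C (H(C, E) = ((C + E) + 2) - E = (2 + C + E) - E = 2 + C)
((11 + u(6)) + J(-7, -5))*(-72 + H(N, -6)) = ((11 + 6) - 5)*(-72 + (2 + 6)) = (17 - 5)*(-72 + 8) = 12*(-64) = -768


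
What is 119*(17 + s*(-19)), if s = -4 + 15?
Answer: -22848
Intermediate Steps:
s = 11
119*(17 + s*(-19)) = 119*(17 + 11*(-19)) = 119*(17 - 209) = 119*(-192) = -22848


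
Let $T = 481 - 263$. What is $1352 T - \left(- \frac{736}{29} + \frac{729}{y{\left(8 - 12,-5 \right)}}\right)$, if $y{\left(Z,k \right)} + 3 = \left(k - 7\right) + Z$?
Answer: $\frac{162434661}{551} \approx 2.948 \cdot 10^{5}$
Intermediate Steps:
$y{\left(Z,k \right)} = -10 + Z + k$ ($y{\left(Z,k \right)} = -3 + \left(\left(k - 7\right) + Z\right) = -3 + \left(\left(-7 + k\right) + Z\right) = -3 + \left(-7 + Z + k\right) = -10 + Z + k$)
$T = 218$
$1352 T - \left(- \frac{736}{29} + \frac{729}{y{\left(8 - 12,-5 \right)}}\right) = 1352 \cdot 218 - \left(- \frac{736}{29} + \frac{729}{-10 + \left(8 - 12\right) - 5}\right) = 294736 - \left(- \frac{736}{29} + \frac{729}{-10 - 4 - 5}\right) = 294736 - \left(- \frac{736}{29} + \frac{729}{-19}\right) = 294736 + \left(\frac{736}{29} - - \frac{729}{19}\right) = 294736 + \left(\frac{736}{29} + \frac{729}{19}\right) = 294736 + \frac{35125}{551} = \frac{162434661}{551}$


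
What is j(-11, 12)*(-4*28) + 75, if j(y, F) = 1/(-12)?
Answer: 253/3 ≈ 84.333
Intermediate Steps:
j(y, F) = -1/12
j(-11, 12)*(-4*28) + 75 = -(-1)*28/3 + 75 = -1/12*(-112) + 75 = 28/3 + 75 = 253/3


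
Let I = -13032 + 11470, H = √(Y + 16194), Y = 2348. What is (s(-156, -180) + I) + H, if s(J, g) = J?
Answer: -1718 + √18542 ≈ -1581.8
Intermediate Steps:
H = √18542 (H = √(2348 + 16194) = √18542 ≈ 136.17)
I = -1562
(s(-156, -180) + I) + H = (-156 - 1562) + √18542 = -1718 + √18542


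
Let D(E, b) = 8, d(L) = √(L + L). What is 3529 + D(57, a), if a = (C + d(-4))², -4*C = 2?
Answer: 3537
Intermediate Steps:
C = -½ (C = -¼*2 = -½ ≈ -0.50000)
d(L) = √2*√L (d(L) = √(2*L) = √2*√L)
a = (-½ + 2*I*√2)² (a = (-½ + √2*√(-4))² = (-½ + √2*(2*I))² = (-½ + 2*I*√2)² ≈ -7.75 - 2.8284*I)
3529 + D(57, a) = 3529 + 8 = 3537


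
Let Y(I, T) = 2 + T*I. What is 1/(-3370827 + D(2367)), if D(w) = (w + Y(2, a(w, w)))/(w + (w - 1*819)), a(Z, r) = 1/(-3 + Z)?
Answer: -4627530/15598600267151 ≈ -2.9666e-7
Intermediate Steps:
Y(I, T) = 2 + I*T
D(w) = (2 + w + 2/(-3 + w))/(-819 + 2*w) (D(w) = (w + (2 + 2/(-3 + w)))/(w + (w - 1*819)) = (2 + w + 2/(-3 + w))/(w + (w - 819)) = (2 + w + 2/(-3 + w))/(w + (-819 + w)) = (2 + w + 2/(-3 + w))/(-819 + 2*w))
1/(-3370827 + D(2367)) = 1/(-3370827 + (-4 + 2367² - 1*2367)/(2457 - 825*2367 + 2*2367²)) = 1/(-3370827 + (-4 + 5602689 - 2367)/(2457 - 1952775 + 2*5602689)) = 1/(-3370827 + 5600318/(2457 - 1952775 + 11205378)) = 1/(-3370827 + 5600318/9255060) = 1/(-3370827 + (1/9255060)*5600318) = 1/(-3370827 + 2800159/4627530) = 1/(-15598600267151/4627530) = -4627530/15598600267151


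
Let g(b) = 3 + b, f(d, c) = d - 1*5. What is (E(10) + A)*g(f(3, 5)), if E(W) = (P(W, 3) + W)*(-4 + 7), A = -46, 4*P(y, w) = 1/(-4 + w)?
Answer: -67/4 ≈ -16.750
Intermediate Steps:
P(y, w) = 1/(4*(-4 + w))
E(W) = -3/4 + 3*W (E(W) = (1/(4*(-4 + 3)) + W)*(-4 + 7) = ((1/4)/(-1) + W)*3 = ((1/4)*(-1) + W)*3 = (-1/4 + W)*3 = -3/4 + 3*W)
f(d, c) = -5 + d (f(d, c) = d - 5 = -5 + d)
(E(10) + A)*g(f(3, 5)) = ((-3/4 + 3*10) - 46)*(3 + (-5 + 3)) = ((-3/4 + 30) - 46)*(3 - 2) = (117/4 - 46)*1 = -67/4*1 = -67/4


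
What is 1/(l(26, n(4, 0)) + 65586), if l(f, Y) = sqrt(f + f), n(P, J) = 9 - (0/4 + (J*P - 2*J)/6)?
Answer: 32793/2150761672 - sqrt(13)/2150761672 ≈ 1.5245e-5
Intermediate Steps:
n(P, J) = 9 + J/3 - J*P/6 (n(P, J) = 9 - (0*(1/4) + (-2*J + J*P)*(1/6)) = 9 - (0 + (-J/3 + J*P/6)) = 9 - (-J/3 + J*P/6) = 9 + (J/3 - J*P/6) = 9 + J/3 - J*P/6)
l(f, Y) = sqrt(2)*sqrt(f) (l(f, Y) = sqrt(2*f) = sqrt(2)*sqrt(f))
1/(l(26, n(4, 0)) + 65586) = 1/(sqrt(2)*sqrt(26) + 65586) = 1/(2*sqrt(13) + 65586) = 1/(65586 + 2*sqrt(13))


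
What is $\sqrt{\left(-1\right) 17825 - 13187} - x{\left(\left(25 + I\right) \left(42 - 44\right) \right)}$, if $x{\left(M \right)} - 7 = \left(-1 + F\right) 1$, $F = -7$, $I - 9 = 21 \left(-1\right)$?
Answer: $1 + 2 i \sqrt{7753} \approx 1.0 + 176.1 i$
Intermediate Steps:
$I = -12$ ($I = 9 + 21 \left(-1\right) = 9 - 21 = -12$)
$x{\left(M \right)} = -1$ ($x{\left(M \right)} = 7 + \left(-1 - 7\right) 1 = 7 - 8 = -1$)
$\sqrt{\left(-1\right) 17825 - 13187} - x{\left(\left(25 + I\right) \left(42 - 44\right) \right)} = \sqrt{\left(-1\right) 17825 - 13187} - -1 = \sqrt{-17825 - 13187} + 1 = \sqrt{-31012} + 1 = 2 i \sqrt{7753} + 1 = 1 + 2 i \sqrt{7753}$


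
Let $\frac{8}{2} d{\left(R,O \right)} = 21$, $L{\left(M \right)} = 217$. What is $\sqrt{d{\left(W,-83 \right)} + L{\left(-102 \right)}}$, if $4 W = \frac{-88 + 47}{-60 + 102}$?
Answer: $\frac{\sqrt{889}}{2} \approx 14.908$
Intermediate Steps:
$W = - \frac{41}{168}$ ($W = \frac{\left(-88 + 47\right) \frac{1}{-60 + 102}}{4} = \frac{\left(-41\right) \frac{1}{42}}{4} = \frac{1}{4} \left(- \frac{41}{42}\right) = - \frac{41}{168} \approx -0.24405$)
$d{\left(R,O \right)} = \frac{21}{4}$ ($d{\left(R,O \right)} = \frac{1}{4} \cdot 21 = \frac{21}{4}$)
$\sqrt{d{\left(W,-83 \right)} + L{\left(-102 \right)}} = \sqrt{\frac{21}{4} + 217} = \sqrt{\frac{889}{4}} = \frac{\sqrt{889}}{2}$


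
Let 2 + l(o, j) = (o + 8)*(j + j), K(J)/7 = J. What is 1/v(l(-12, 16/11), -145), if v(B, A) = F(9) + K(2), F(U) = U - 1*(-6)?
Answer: 1/29 ≈ 0.034483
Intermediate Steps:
F(U) = 6 + U (F(U) = U + 6 = 6 + U)
K(J) = 7*J
l(o, j) = -2 + 2*j*(8 + o) (l(o, j) = -2 + (o + 8)*(j + j) = -2 + (8 + o)*(2*j) = -2 + 2*j*(8 + o))
v(B, A) = 29 (v(B, A) = (6 + 9) + 7*2 = 15 + 14 = 29)
1/v(l(-12, 16/11), -145) = 1/29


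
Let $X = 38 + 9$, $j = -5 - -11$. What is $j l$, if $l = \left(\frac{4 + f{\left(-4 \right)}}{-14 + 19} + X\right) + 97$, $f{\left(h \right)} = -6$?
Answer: $\frac{4308}{5} \approx 861.6$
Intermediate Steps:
$j = 6$ ($j = -5 + 11 = 6$)
$X = 47$
$l = \frac{718}{5}$ ($l = \left(\frac{4 - 6}{-14 + 19} + 47\right) + 97 = \left(- \frac{2}{5} + 47\right) + 97 = \frac{233}{5} + 97 = \frac{718}{5} \approx 143.6$)
$j l = 6 \cdot \frac{718}{5} = \frac{4308}{5}$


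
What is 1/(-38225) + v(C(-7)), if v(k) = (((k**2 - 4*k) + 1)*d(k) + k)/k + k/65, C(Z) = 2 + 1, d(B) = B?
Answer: -474003/496925 ≈ -0.95387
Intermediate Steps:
C(Z) = 3
v(k) = k/65 + (k + k*(1 + k**2 - 4*k))/k (v(k) = (((k**2 - 4*k) + 1)*k + k)/k + k/65 = ((1 + k**2 - 4*k)*k + k)/k + k*(1/65) = (k*(1 + k**2 - 4*k) + k)/k + k/65 = (k + k*(1 + k**2 - 4*k))/k + k/65 = k/65 + (k + k*(1 + k**2 - 4*k))/k)
1/(-38225) + v(C(-7)) = 1/(-38225) + (2 + 3**2 - 259/65*3) = -1/38225 + (2 + 9 - 777/65) = -1/38225 - 62/65 = -474003/496925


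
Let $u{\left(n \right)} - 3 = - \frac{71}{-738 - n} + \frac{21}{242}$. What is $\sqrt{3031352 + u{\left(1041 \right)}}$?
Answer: $\frac{\sqrt{4643378383401498}}{39138} \approx 1741.1$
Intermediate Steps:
$u{\left(n \right)} = \frac{747}{242} - \frac{71}{-738 - n}$ ($u{\left(n \right)} = 3 + \left(- \frac{71}{-738 - n} + \frac{21}{242}\right) = 3 + \left(\frac{21}{242} - \frac{71}{-738 - n}\right) = \frac{747}{242} - \frac{71}{-738 - n}$)
$\sqrt{3031352 + u{\left(1041 \right)}} = \sqrt{3031352 + \frac{568468 + 747 \cdot 1041}{242 \left(738 + 1041\right)}} = \sqrt{3031352 + \frac{568468 + 777627}{242 \cdot 1779}} = \sqrt{3031352 + \frac{1}{242} \cdot \frac{1}{1779} \cdot 1346095} = \sqrt{3031352 + \frac{1346095}{430518}} = \sqrt{\frac{1305052946431}{430518}} = \frac{\sqrt{4643378383401498}}{39138}$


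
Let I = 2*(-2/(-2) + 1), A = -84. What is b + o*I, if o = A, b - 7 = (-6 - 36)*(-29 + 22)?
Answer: -35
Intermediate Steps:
b = 301 (b = 7 + (-6 - 36)*(-29 + 22) = 7 - 42*(-7) = 7 + 294 = 301)
I = 4 (I = 2*(-2*(-½) + 1) = 2*(1 + 1) = 2*2 = 4)
o = -84
b + o*I = 301 - 84*4 = 301 - 336 = -35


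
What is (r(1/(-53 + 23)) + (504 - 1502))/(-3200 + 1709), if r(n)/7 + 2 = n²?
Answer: 910793/1341900 ≈ 0.67873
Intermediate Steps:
r(n) = -14 + 7*n²
(r(1/(-53 + 23)) + (504 - 1502))/(-3200 + 1709) = ((-14 + 7*(1/(-53 + 23))²) + (504 - 1502))/(-3200 + 1709) = ((-14 + 7*(1/(-30))²) - 998)/(-1491) = ((-14 + 7*(-1/30)²) - 998)*(-1/1491) = ((-14 + 7*(1/900)) - 998)*(-1/1491) = ((-14 + 7/900) - 998)*(-1/1491) = (-12593/900 - 998)*(-1/1491) = -910793/900*(-1/1491) = 910793/1341900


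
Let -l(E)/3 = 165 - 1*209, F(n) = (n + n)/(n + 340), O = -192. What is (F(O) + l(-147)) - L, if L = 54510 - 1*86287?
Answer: 1180537/37 ≈ 31906.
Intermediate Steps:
F(n) = 2*n/(340 + n) (F(n) = (2*n)/(340 + n) = 2*n/(340 + n))
l(E) = 132 (l(E) = -3*(165 - 1*209) = -3*(165 - 209) = -3*(-44) = 132)
L = -31777 (L = 54510 - 86287 = -31777)
(F(O) + l(-147)) - L = (2*(-192)/(340 - 192) + 132) - 1*(-31777) = (2*(-192)/148 + 132) + 31777 = (2*(-192)*(1/148) + 132) + 31777 = (-96/37 + 132) + 31777 = 4788/37 + 31777 = 1180537/37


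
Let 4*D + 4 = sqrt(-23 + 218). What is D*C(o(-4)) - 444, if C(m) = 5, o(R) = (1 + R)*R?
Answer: -449 + 5*sqrt(195)/4 ≈ -431.54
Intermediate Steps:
D = -1 + sqrt(195)/4 (D = -1 + sqrt(-23 + 218)/4 = -1 + sqrt(195)/4 ≈ 2.4911)
o(R) = R*(1 + R)
D*C(o(-4)) - 444 = (-1 + sqrt(195)/4)*5 - 444 = (-5 + 5*sqrt(195)/4) - 444 = -449 + 5*sqrt(195)/4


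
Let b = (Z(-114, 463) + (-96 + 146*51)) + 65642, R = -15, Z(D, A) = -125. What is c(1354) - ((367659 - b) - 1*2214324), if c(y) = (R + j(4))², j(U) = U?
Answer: 1919653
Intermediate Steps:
b = 72867 (b = (-125 + (-96 + 146*51)) + 65642 = (-125 + (-96 + 7446)) + 65642 = (-125 + 7350) + 65642 = 7225 + 65642 = 72867)
c(y) = 121 (c(y) = (-15 + 4)² = (-11)² = 121)
c(1354) - ((367659 - b) - 1*2214324) = 121 - ((367659 - 1*72867) - 1*2214324) = 121 - ((367659 - 72867) - 2214324) = 121 - (294792 - 2214324) = 121 - 1*(-1919532) = 121 + 1919532 = 1919653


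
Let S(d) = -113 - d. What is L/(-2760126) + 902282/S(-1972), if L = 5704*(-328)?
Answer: 1246945016470/2565537117 ≈ 486.04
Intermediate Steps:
L = -1870912
L/(-2760126) + 902282/S(-1972) = -1870912/(-2760126) + 902282/(-113 - 1*(-1972)) = -1870912*(-1/2760126) + 902282/(-113 + 1972) = 935456/1380063 + 902282/1859 = 1246945016470/2565537117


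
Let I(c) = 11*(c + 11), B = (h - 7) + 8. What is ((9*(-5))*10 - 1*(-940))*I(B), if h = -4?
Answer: 43120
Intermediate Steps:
B = -3 (B = (-4 - 7) + 8 = -11 + 8 = -3)
I(c) = 121 + 11*c (I(c) = 11*(11 + c) = 121 + 11*c)
((9*(-5))*10 - 1*(-940))*I(B) = ((9*(-5))*10 - 1*(-940))*(121 + 11*(-3)) = (-45*10 + 940)*(121 - 33) = (-450 + 940)*88 = 490*88 = 43120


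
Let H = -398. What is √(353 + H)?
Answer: 3*I*√5 ≈ 6.7082*I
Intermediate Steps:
√(353 + H) = √(353 - 398) = √(-45) = 3*I*√5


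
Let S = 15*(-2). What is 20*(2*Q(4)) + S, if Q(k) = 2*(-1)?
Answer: -110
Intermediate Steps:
Q(k) = -2
S = -30
20*(2*Q(4)) + S = 20*(2*(-2)) - 30 = 20*(-4) - 30 = -80 - 30 = -110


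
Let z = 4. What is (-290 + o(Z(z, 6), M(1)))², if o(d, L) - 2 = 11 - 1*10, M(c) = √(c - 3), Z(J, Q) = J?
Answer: 82369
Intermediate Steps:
M(c) = √(-3 + c)
o(d, L) = 3 (o(d, L) = 2 + (11 - 1*10) = 2 + (11 - 10) = 2 + 1 = 3)
(-290 + o(Z(z, 6), M(1)))² = (-290 + 3)² = (-287)² = 82369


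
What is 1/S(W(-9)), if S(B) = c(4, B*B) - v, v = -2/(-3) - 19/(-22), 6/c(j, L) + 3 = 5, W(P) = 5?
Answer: 66/97 ≈ 0.68041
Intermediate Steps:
c(j, L) = 3 (c(j, L) = 6/(-3 + 5) = 6/2 = 6*(1/2) = 3)
v = 101/66 (v = -2*(-1/3) - 19*(-1/22) = 2/3 + 19/22 = 101/66 ≈ 1.5303)
S(B) = 97/66 (S(B) = 3 - 1*101/66 = 3 - 101/66 = 97/66)
1/S(W(-9)) = 1/(97/66) = 66/97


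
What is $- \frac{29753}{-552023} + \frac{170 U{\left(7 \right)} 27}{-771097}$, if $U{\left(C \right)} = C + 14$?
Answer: $- \frac{30267047929}{425663279231} \approx -0.071106$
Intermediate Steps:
$U{\left(C \right)} = 14 + C$
$- \frac{29753}{-552023} + \frac{170 U{\left(7 \right)} 27}{-771097} = - \frac{29753}{-552023} + \frac{170 \left(14 + 7\right) 27}{-771097} = \left(-29753\right) \left(- \frac{1}{552023}\right) + 170 \cdot 21 \cdot 27 \left(- \frac{1}{771097}\right) = \frac{29753}{552023} + 3570 \cdot 27 \left(- \frac{1}{771097}\right) = \frac{29753}{552023} + 96390 \left(- \frac{1}{771097}\right) = \frac{29753}{552023} - \frac{96390}{771097} = - \frac{30267047929}{425663279231}$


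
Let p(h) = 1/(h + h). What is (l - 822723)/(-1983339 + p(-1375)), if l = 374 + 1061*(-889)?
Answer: 4855339500/5454182251 ≈ 0.89020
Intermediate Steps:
p(h) = 1/(2*h)
l = -942855 (l = 374 - 943229 = -942855)
(l - 822723)/(-1983339 + p(-1375)) = (-942855 - 822723)/(-1983339 + (½)/(-1375)) = -1765578/(-1983339 + (½)*(-1/1375)) = -1765578/(-1983339 - 1/2750) = -1765578/(-5454182251/2750) = -1765578*(-2750/5454182251) = 4855339500/5454182251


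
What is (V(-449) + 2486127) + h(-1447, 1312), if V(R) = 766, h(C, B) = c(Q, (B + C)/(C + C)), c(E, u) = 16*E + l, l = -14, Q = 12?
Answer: 2487071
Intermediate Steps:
c(E, u) = -14 + 16*E (c(E, u) = 16*E - 14 = -14 + 16*E)
h(C, B) = 178 (h(C, B) = -14 + 16*12 = -14 + 192 = 178)
(V(-449) + 2486127) + h(-1447, 1312) = (766 + 2486127) + 178 = 2486893 + 178 = 2487071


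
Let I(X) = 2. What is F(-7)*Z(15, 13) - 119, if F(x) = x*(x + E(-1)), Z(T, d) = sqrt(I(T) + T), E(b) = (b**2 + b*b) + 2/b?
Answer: -119 + 49*sqrt(17) ≈ 83.032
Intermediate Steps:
E(b) = 2/b + 2*b**2 (E(b) = (b**2 + b**2) + 2/b = 2*b**2 + 2/b = 2/b + 2*b**2)
Z(T, d) = sqrt(2 + T)
F(x) = x**2 (F(x) = x*(x + 2*(1 + (-1)**3)/(-1)) = x*(x + 2*(-1)*(1 - 1)) = x*(x + 2*(-1)*0) = x*(x + 0) = x*x = x**2)
F(-7)*Z(15, 13) - 119 = (-7)**2*sqrt(2 + 15) - 119 = 49*sqrt(17) - 119 = -119 + 49*sqrt(17)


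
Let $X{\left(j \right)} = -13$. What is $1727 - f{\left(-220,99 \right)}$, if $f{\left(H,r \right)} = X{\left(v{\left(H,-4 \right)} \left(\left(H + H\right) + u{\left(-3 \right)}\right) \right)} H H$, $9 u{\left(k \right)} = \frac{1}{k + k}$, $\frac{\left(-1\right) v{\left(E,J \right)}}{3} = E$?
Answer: $630927$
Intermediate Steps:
$v{\left(E,J \right)} = - 3 E$
$u{\left(k \right)} = \frac{1}{18 k}$ ($u{\left(k \right)} = \frac{1}{9 \left(k + k\right)} = \frac{1}{9 \cdot 2 k} = \frac{\frac{1}{2} \frac{1}{k}}{9} = \frac{1}{18 k}$)
$f{\left(H,r \right)} = - 13 H^{2}$ ($f{\left(H,r \right)} = - 13 H H = - 13 H^{2}$)
$1727 - f{\left(-220,99 \right)} = 1727 - - 13 \left(-220\right)^{2} = 1727 - \left(-13\right) 48400 = 1727 - -629200 = 1727 + 629200 = 630927$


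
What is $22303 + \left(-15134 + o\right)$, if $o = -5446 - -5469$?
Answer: $7192$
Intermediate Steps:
$o = 23$ ($o = -5446 + 5469 = 23$)
$22303 + \left(-15134 + o\right) = 22303 + \left(-15134 + 23\right) = 22303 - 15111 = 7192$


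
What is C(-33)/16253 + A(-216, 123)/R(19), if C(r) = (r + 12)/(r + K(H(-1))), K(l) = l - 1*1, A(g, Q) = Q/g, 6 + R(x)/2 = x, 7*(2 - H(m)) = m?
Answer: -148325995/6784912368 ≈ -0.021861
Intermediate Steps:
H(m) = 2 - m/7
R(x) = -12 + 2*x
K(l) = -1 + l (K(l) = l - 1 = -1 + l)
C(r) = (12 + r)/(8/7 + r) (C(r) = (r + 12)/(r + (-1 + (2 - ⅐*(-1)))) = (12 + r)/(r + (-1 + (2 + ⅐))) = (12 + r)/(r + (-1 + 15/7)) = (12 + r)/(r + 8/7) = (12 + r)/(8/7 + r))
C(-33)/16253 + A(-216, 123)/R(19) = (7*(12 - 33)/(8 + 7*(-33)))/16253 + (123/(-216))/(-12 + 2*19) = (7*(-21)/(8 - 231))*(1/16253) + (123*(-1/216))/(-12 + 38) = (7*(-21)/(-223))*(1/16253) - 41/72/26 = (7*(-1/223)*(-21))*(1/16253) - 41/72*1/26 = (147/223)*(1/16253) - 41/1872 = 147/3624419 - 41/1872 = -148325995/6784912368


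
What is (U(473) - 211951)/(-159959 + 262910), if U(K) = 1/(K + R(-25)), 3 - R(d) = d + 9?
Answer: -104279891/50651892 ≈ -2.0588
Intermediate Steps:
R(d) = -6 - d (R(d) = 3 - (d + 9) = 3 - (9 + d) = 3 + (-9 - d) = -6 - d)
U(K) = 1/(19 + K) (U(K) = 1/(K + (-6 - 1*(-25))) = 1/(K + (-6 + 25)) = 1/(K + 19) = 1/(19 + K))
(U(473) - 211951)/(-159959 + 262910) = (1/(19 + 473) - 211951)/(-159959 + 262910) = (1/492 - 211951)/102951 = (1/492 - 211951)*(1/102951) = -104279891/492*1/102951 = -104279891/50651892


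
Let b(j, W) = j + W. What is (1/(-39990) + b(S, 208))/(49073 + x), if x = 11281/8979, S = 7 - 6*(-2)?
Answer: 27169642897/5873701180840 ≈ 0.0046256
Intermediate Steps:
S = 19 (S = 7 + 12 = 19)
b(j, W) = W + j
x = 11281/8979 (x = 11281*(1/8979) = 11281/8979 ≈ 1.2564)
(1/(-39990) + b(S, 208))/(49073 + x) = (1/(-39990) + (208 + 19))/(49073 + 11281/8979) = (-1/39990 + 227)/(440637748/8979) = (9077729/39990)*(8979/440637748) = 27169642897/5873701180840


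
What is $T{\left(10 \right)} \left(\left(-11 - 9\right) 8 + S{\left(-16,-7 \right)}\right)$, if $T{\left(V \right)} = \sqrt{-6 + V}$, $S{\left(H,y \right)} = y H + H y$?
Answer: $128$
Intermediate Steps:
$S{\left(H,y \right)} = 2 H y$ ($S{\left(H,y \right)} = H y + H y = 2 H y$)
$T{\left(10 \right)} \left(\left(-11 - 9\right) 8 + S{\left(-16,-7 \right)}\right) = \sqrt{-6 + 10} \left(\left(-11 - 9\right) 8 + 2 \left(-16\right) \left(-7\right)\right) = \sqrt{4} \left(\left(-20\right) 8 + 224\right) = 2 \left(-160 + 224\right) = 2 \cdot 64 = 128$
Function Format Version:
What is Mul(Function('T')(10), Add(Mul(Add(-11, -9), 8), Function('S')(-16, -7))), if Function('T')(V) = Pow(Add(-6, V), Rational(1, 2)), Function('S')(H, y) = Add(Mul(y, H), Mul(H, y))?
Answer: 128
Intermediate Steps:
Function('S')(H, y) = Mul(2, H, y) (Function('S')(H, y) = Add(Mul(H, y), Mul(H, y)) = Mul(2, H, y))
Mul(Function('T')(10), Add(Mul(Add(-11, -9), 8), Function('S')(-16, -7))) = Mul(Pow(Add(-6, 10), Rational(1, 2)), Add(Mul(Add(-11, -9), 8), Mul(2, -16, -7))) = Mul(Pow(4, Rational(1, 2)), Add(Mul(-20, 8), 224)) = Mul(2, Add(-160, 224)) = Mul(2, 64) = 128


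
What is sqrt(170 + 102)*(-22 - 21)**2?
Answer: 7396*sqrt(17) ≈ 30495.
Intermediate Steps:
sqrt(170 + 102)*(-22 - 21)**2 = sqrt(272)*(-43)**2 = (4*sqrt(17))*1849 = 7396*sqrt(17)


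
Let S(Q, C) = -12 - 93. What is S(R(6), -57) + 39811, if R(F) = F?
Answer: 39706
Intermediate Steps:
S(Q, C) = -105
S(R(6), -57) + 39811 = -105 + 39811 = 39706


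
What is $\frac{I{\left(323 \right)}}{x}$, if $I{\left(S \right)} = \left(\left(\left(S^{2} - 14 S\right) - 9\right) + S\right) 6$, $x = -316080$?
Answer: $- \frac{100121}{52680} \approx -1.9006$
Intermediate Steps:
$I{\left(S \right)} = -54 - 78 S + 6 S^{2}$ ($I{\left(S \right)} = \left(\left(-9 + S^{2} - 14 S\right) + S\right) 6 = \left(-9 + S^{2} - 13 S\right) 6 = -54 - 78 S + 6 S^{2}$)
$\frac{I{\left(323 \right)}}{x} = \frac{-54 - 25194 + 6 \cdot 323^{2}}{-316080} = \left(-54 - 25194 + 6 \cdot 104329\right) \left(- \frac{1}{316080}\right) = \left(-54 - 25194 + 625974\right) \left(- \frac{1}{316080}\right) = 600726 \left(- \frac{1}{316080}\right) = - \frac{100121}{52680}$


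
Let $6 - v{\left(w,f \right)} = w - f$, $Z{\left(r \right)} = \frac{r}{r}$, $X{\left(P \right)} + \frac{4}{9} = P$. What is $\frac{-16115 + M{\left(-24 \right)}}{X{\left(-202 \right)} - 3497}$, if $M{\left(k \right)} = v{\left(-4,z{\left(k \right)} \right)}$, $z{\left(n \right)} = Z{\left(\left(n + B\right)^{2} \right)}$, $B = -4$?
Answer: $\frac{144936}{33295} \approx 4.3531$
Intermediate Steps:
$X{\left(P \right)} = - \frac{4}{9} + P$
$Z{\left(r \right)} = 1$
$z{\left(n \right)} = 1$
$v{\left(w,f \right)} = 6 + f - w$ ($v{\left(w,f \right)} = 6 - \left(w - f\right) = 6 + \left(f - w\right) = 6 + f - w$)
$M{\left(k \right)} = 11$ ($M{\left(k \right)} = 6 + 1 - -4 = 6 + 1 + 4 = 11$)
$\frac{-16115 + M{\left(-24 \right)}}{X{\left(-202 \right)} - 3497} = \frac{-16115 + 11}{\left(- \frac{4}{9} - 202\right) - 3497} = - \frac{16104}{- \frac{1822}{9} - 3497} = - \frac{16104}{- \frac{33295}{9}} = \left(-16104\right) \left(- \frac{9}{33295}\right) = \frac{144936}{33295}$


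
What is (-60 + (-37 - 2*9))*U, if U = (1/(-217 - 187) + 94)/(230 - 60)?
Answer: -873425/13736 ≈ -63.587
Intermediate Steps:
U = 7595/13736 (U = (1/(-404) + 94)/170 = (-1/404 + 94)*(1/170) = (37975/404)*(1/170) = 7595/13736 ≈ 0.55293)
(-60 + (-37 - 2*9))*U = (-60 + (-37 - 2*9))*(7595/13736) = (-60 + (-37 - 1*18))*(7595/13736) = (-60 + (-37 - 18))*(7595/13736) = (-60 - 55)*(7595/13736) = -115*7595/13736 = -873425/13736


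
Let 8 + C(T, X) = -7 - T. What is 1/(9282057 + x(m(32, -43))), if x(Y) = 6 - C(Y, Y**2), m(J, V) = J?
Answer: 1/9282110 ≈ 1.0773e-7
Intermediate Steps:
C(T, X) = -15 - T (C(T, X) = -8 + (-7 - T) = -15 - T)
x(Y) = 21 + Y (x(Y) = 6 - (-15 - Y) = 6 + (15 + Y) = 21 + Y)
1/(9282057 + x(m(32, -43))) = 1/(9282057 + (21 + 32)) = 1/(9282057 + 53) = 1/9282110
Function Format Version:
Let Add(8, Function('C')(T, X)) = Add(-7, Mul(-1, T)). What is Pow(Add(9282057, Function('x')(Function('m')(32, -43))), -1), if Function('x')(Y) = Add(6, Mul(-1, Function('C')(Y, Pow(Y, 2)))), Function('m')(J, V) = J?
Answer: Rational(1, 9282110) ≈ 1.0773e-7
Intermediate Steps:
Function('C')(T, X) = Add(-15, Mul(-1, T)) (Function('C')(T, X) = Add(-8, Add(-7, Mul(-1, T))) = Add(-15, Mul(-1, T)))
Function('x')(Y) = Add(21, Y) (Function('x')(Y) = Add(6, Mul(-1, Add(-15, Mul(-1, Y)))) = Add(6, Add(15, Y)) = Add(21, Y))
Pow(Add(9282057, Function('x')(Function('m')(32, -43))), -1) = Pow(Add(9282057, Add(21, 32)), -1) = Pow(Add(9282057, 53), -1) = Pow(9282110, -1) = Rational(1, 9282110)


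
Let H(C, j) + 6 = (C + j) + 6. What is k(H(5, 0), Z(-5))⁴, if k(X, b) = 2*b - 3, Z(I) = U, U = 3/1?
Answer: 81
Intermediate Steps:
U = 3 (U = 3*1 = 3)
Z(I) = 3
H(C, j) = C + j (H(C, j) = -6 + ((C + j) + 6) = -6 + (6 + C + j) = C + j)
k(X, b) = -3 + 2*b
k(H(5, 0), Z(-5))⁴ = (-3 + 2*3)⁴ = (-3 + 6)⁴ = 3⁴ = 81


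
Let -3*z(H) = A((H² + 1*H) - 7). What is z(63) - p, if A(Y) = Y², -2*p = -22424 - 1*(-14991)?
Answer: -32423549/6 ≈ -5.4039e+6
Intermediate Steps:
p = 7433/2 (p = -(-22424 - 1*(-14991))/2 = -(-22424 + 14991)/2 = -½*(-7433) = 7433/2 ≈ 3716.5)
z(H) = -(-7 + H + H²)²/3 (z(H) = -((H² + 1*H) - 7)²/3 = -((H² + H) - 7)²/3 = -((H + H²) - 7)²/3 = -(-7 + H + H²)²/3)
z(63) - p = -(-7 + 63 + 63²)²/3 - 1*7433/2 = -(-7 + 63 + 3969)²/3 - 7433/2 = -⅓*4025² - 7433/2 = -⅓*16200625 - 7433/2 = -16200625/3 - 7433/2 = -32423549/6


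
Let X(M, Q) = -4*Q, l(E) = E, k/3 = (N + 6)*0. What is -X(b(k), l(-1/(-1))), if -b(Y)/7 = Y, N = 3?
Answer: 4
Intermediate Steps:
k = 0 (k = 3*((3 + 6)*0) = 3*(9*0) = 3*0 = 0)
b(Y) = -7*Y
-X(b(k), l(-1/(-1))) = -(-4)*(-1/(-1)) = -(-4)*(-1*(-1)) = -(-4) = -1*(-4) = 4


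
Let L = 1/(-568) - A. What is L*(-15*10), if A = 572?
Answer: 24367275/284 ≈ 85800.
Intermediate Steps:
L = -324897/568 (L = 1/(-568) - 1*572 = -1/568 - 572 = -324897/568 ≈ -572.00)
L*(-15*10) = -(-4873455)*10/568 = -324897/568*(-150) = 24367275/284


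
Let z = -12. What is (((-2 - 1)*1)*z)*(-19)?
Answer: -684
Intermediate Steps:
(((-2 - 1)*1)*z)*(-19) = (((-2 - 1)*1)*(-12))*(-19) = (-3*1*(-12))*(-19) = -3*(-12)*(-19) = 36*(-19) = -684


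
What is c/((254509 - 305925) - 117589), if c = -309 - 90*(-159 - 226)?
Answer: -11447/56335 ≈ -0.20320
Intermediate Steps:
c = 34341 (c = -309 - 90*(-385) = -309 + 34650 = 34341)
c/((254509 - 305925) - 117589) = 34341/((254509 - 305925) - 117589) = 34341/(-51416 - 117589) = 34341/(-169005) = 34341*(-1/169005) = -11447/56335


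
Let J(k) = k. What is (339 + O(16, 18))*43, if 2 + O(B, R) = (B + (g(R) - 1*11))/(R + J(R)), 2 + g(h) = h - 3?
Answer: 29025/2 ≈ 14513.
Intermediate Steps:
g(h) = -5 + h (g(h) = -2 + (h - 3) = -2 + (-3 + h) = -5 + h)
O(B, R) = -2 + (-16 + B + R)/(2*R) (O(B, R) = -2 + (B + ((-5 + R) - 1*11))/(R + R) = -2 + (B + ((-5 + R) - 11))/((2*R)) = -2 + (B + (-16 + R))*(1/(2*R)) = -2 + (-16 + B + R)*(1/(2*R)) = -2 + (-16 + B + R)/(2*R))
(339 + O(16, 18))*43 = (339 + (½)*(-16 + 16 - 3*18)/18)*43 = (339 + (½)*(1/18)*(-16 + 16 - 54))*43 = (339 + (½)*(1/18)*(-54))*43 = (339 - 3/2)*43 = (675/2)*43 = 29025/2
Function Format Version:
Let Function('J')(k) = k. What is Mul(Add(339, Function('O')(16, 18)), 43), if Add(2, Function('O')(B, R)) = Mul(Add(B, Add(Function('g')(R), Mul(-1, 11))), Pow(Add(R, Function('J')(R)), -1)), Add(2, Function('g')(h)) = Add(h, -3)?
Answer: Rational(29025, 2) ≈ 14513.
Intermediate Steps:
Function('g')(h) = Add(-5, h) (Function('g')(h) = Add(-2, Add(h, -3)) = Add(-2, Add(-3, h)) = Add(-5, h))
Function('O')(B, R) = Add(-2, Mul(Rational(1, 2), Pow(R, -1), Add(-16, B, R))) (Function('O')(B, R) = Add(-2, Mul(Add(B, Add(Add(-5, R), Mul(-1, 11))), Pow(Add(R, R), -1))) = Add(-2, Mul(Add(B, Add(Add(-5, R), -11)), Pow(Mul(2, R), -1))) = Add(-2, Mul(Add(B, Add(-16, R)), Mul(Rational(1, 2), Pow(R, -1)))) = Add(-2, Mul(Add(-16, B, R), Mul(Rational(1, 2), Pow(R, -1)))) = Add(-2, Mul(Rational(1, 2), Pow(R, -1), Add(-16, B, R))))
Mul(Add(339, Function('O')(16, 18)), 43) = Mul(Add(339, Mul(Rational(1, 2), Pow(18, -1), Add(-16, 16, Mul(-3, 18)))), 43) = Mul(Add(339, Mul(Rational(1, 2), Rational(1, 18), Add(-16, 16, -54))), 43) = Mul(Add(339, Mul(Rational(1, 2), Rational(1, 18), -54)), 43) = Mul(Add(339, Rational(-3, 2)), 43) = Mul(Rational(675, 2), 43) = Rational(29025, 2)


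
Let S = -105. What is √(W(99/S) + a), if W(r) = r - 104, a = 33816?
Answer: √41296045/35 ≈ 183.61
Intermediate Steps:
W(r) = -104 + r
√(W(99/S) + a) = √((-104 + 99/(-105)) + 33816) = √((-104 + 99*(-1/105)) + 33816) = √((-104 - 33/35) + 33816) = √(-3673/35 + 33816) = √(1179887/35) = √41296045/35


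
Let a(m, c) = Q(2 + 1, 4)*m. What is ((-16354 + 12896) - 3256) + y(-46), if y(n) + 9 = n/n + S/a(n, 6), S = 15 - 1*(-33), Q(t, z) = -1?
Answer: -154582/23 ≈ -6721.0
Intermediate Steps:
S = 48 (S = 15 + 33 = 48)
a(m, c) = -m
y(n) = -8 - 48/n (y(n) = -9 + (n/n + 48/((-n))) = -9 + (1 + 48*(-1/n)) = -9 + (1 - 48/n) = -8 - 48/n)
((-16354 + 12896) - 3256) + y(-46) = ((-16354 + 12896) - 3256) + (-8 - 48/(-46)) = (-3458 - 3256) + (-8 - 48*(-1/46)) = -6714 + (-8 + 24/23) = -6714 - 160/23 = -154582/23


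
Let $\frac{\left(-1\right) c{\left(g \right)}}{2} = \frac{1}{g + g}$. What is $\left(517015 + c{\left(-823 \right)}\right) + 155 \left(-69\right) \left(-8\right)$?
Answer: $\frac{495919226}{823} \approx 6.0258 \cdot 10^{5}$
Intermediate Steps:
$c{\left(g \right)} = - \frac{1}{g}$ ($c{\left(g \right)} = - \frac{2}{g + g} = - \frac{2}{2 g} = - 2 \frac{1}{2 g} = - \frac{1}{g}$)
$\left(517015 + c{\left(-823 \right)}\right) + 155 \left(-69\right) \left(-8\right) = \left(517015 - \frac{1}{-823}\right) + 155 \left(-69\right) \left(-8\right) = \left(517015 - - \frac{1}{823}\right) - -85560 = \left(517015 + \frac{1}{823}\right) + 85560 = \frac{425503346}{823} + 85560 = \frac{495919226}{823}$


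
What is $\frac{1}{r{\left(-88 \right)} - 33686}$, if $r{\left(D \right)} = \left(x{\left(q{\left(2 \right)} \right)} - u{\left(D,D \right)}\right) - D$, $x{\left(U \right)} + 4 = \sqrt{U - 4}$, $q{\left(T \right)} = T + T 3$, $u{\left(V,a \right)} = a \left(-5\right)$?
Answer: $- \frac{1}{34040} \approx -2.9377 \cdot 10^{-5}$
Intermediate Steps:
$u{\left(V,a \right)} = - 5 a$
$q{\left(T \right)} = 4 T$ ($q{\left(T \right)} = T + 3 T = 4 T$)
$x{\left(U \right)} = -4 + \sqrt{-4 + U}$ ($x{\left(U \right)} = -4 + \sqrt{U - 4} = -4 + \sqrt{-4 + U}$)
$r{\left(D \right)} = -2 + 4 D$ ($r{\left(D \right)} = \left(\left(-4 + \sqrt{-4 + 4 \cdot 2}\right) - - 5 D\right) - D = \left(\left(-4 + \sqrt{-4 + 8}\right) + 5 D\right) - D = \left(\left(-4 + \sqrt{4}\right) + 5 D\right) - D = \left(\left(-4 + 2\right) + 5 D\right) - D = \left(-2 + 5 D\right) - D = -2 + 4 D$)
$\frac{1}{r{\left(-88 \right)} - 33686} = \frac{1}{\left(-2 + 4 \left(-88\right)\right) - 33686} = \frac{1}{\left(-2 - 352\right) - 33686} = \frac{1}{-354 - 33686} = \frac{1}{-34040} = - \frac{1}{34040}$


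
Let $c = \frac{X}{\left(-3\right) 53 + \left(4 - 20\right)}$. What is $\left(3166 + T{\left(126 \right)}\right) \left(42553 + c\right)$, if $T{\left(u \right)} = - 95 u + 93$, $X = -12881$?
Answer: $- \frac{64981063416}{175} \approx -3.7132 \cdot 10^{8}$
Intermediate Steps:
$c = \frac{12881}{175}$ ($c = - \frac{12881}{\left(-3\right) 53 + \left(4 - 20\right)} = - \frac{12881}{-159 - 16} = - \frac{12881}{-175} = \left(-12881\right) \left(- \frac{1}{175}\right) = \frac{12881}{175} \approx 73.606$)
$T{\left(u \right)} = 93 - 95 u$
$\left(3166 + T{\left(126 \right)}\right) \left(42553 + c\right) = \left(3166 + \left(93 - 11970\right)\right) \left(42553 + \frac{12881}{175}\right) = \left(3166 + \left(93 - 11970\right)\right) \frac{7459656}{175} = \left(3166 - 11877\right) \frac{7459656}{175} = \left(-8711\right) \frac{7459656}{175} = - \frac{64981063416}{175}$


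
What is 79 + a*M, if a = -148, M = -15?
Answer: 2299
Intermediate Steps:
79 + a*M = 79 - 148*(-15) = 79 + 2220 = 2299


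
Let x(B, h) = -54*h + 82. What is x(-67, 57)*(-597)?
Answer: 1788612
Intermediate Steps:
x(B, h) = 82 - 54*h
x(-67, 57)*(-597) = (82 - 54*57)*(-597) = (82 - 3078)*(-597) = -2996*(-597) = 1788612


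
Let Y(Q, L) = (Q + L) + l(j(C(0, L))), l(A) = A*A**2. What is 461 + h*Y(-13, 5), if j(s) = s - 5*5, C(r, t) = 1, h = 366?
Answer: -5062051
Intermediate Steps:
j(s) = -25 + s (j(s) = s - 25 = -25 + s)
l(A) = A**3
Y(Q, L) = -13824 + L + Q (Y(Q, L) = (Q + L) + (-25 + 1)**3 = (L + Q) + (-24)**3 = (L + Q) - 13824 = -13824 + L + Q)
461 + h*Y(-13, 5) = 461 + 366*(-13824 + 5 - 13) = 461 + 366*(-13832) = 461 - 5062512 = -5062051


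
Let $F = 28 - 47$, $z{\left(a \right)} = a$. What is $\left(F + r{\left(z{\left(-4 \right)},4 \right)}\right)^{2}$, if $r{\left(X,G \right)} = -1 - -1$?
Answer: $361$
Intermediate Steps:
$r{\left(X,G \right)} = 0$ ($r{\left(X,G \right)} = -1 + 1 = 0$)
$F = -19$ ($F = 28 - 47 = -19$)
$\left(F + r{\left(z{\left(-4 \right)},4 \right)}\right)^{2} = \left(-19 + 0\right)^{2} = \left(-19\right)^{2} = 361$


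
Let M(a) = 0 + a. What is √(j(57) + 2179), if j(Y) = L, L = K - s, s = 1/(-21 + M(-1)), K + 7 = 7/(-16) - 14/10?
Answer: √105038065/220 ≈ 46.586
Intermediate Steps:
M(a) = a
K = -707/80 (K = -7 + (7/(-16) - 14/10) = -7 + (7*(-1/16) - 14*⅒) = -7 + (-7/16 - 7/5) = -7 - 147/80 = -707/80 ≈ -8.8375)
s = -1/22 (s = 1/(-21 - 1) = 1/(-22) = -1/22 ≈ -0.045455)
L = -7737/880 (L = -707/80 - 1*(-1/22) = -707/80 + 1/22 = -7737/880 ≈ -8.7920)
j(Y) = -7737/880
√(j(57) + 2179) = √(-7737/880 + 2179) = √(1909783/880) = √105038065/220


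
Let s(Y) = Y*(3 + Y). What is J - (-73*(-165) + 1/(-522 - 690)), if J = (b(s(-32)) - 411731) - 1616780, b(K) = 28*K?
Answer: -2441661263/1212 ≈ -2.0146e+6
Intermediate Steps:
J = -2002527 (J = (28*(-32*(3 - 32)) - 411731) - 1616780 = (28*(-32*(-29)) - 411731) - 1616780 = (28*928 - 411731) - 1616780 = (25984 - 411731) - 1616780 = -385747 - 1616780 = -2002527)
J - (-73*(-165) + 1/(-522 - 690)) = -2002527 - (-73*(-165) + 1/(-522 - 690)) = -2002527 - (12045 + 1/(-1212)) = -2002527 - (12045 - 1/1212) = -2002527 - 1*14598539/1212 = -2002527 - 14598539/1212 = -2441661263/1212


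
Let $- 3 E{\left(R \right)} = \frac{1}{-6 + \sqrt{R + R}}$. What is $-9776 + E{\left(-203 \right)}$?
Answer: $- \frac{2160495}{221} + \frac{i \sqrt{406}}{1326} \approx -9776.0 + 0.015196 i$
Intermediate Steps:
$E{\left(R \right)} = - \frac{1}{3 \left(-6 + \sqrt{2} \sqrt{R}\right)}$ ($E{\left(R \right)} = - \frac{1}{3 \left(-6 + \sqrt{R + R}\right)} = - \frac{1}{3 \left(-6 + \sqrt{2 R}\right)} = - \frac{1}{3 \left(-6 + \sqrt{2} \sqrt{R}\right)}$)
$-9776 + E{\left(-203 \right)} = -9776 - \frac{1}{-18 + 3 \sqrt{2} \sqrt{-203}} = -9776 - \frac{1}{-18 + 3 \sqrt{2} i \sqrt{203}} = -9776 - \frac{1}{-18 + 3 i \sqrt{406}}$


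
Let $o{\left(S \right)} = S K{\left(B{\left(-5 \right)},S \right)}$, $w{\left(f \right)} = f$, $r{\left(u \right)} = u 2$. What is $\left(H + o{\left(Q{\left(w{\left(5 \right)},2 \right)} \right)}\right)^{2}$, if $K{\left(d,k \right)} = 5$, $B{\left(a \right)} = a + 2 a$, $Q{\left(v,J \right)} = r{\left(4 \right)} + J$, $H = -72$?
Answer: $484$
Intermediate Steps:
$r{\left(u \right)} = 2 u$
$Q{\left(v,J \right)} = 8 + J$ ($Q{\left(v,J \right)} = 2 \cdot 4 + J = 8 + J$)
$B{\left(a \right)} = 3 a$
$o{\left(S \right)} = 5 S$ ($o{\left(S \right)} = S 5 = 5 S$)
$\left(H + o{\left(Q{\left(w{\left(5 \right)},2 \right)} \right)}\right)^{2} = \left(-72 + 5 \left(8 + 2\right)\right)^{2} = \left(-72 + 5 \cdot 10\right)^{2} = \left(-72 + 50\right)^{2} = \left(-22\right)^{2} = 484$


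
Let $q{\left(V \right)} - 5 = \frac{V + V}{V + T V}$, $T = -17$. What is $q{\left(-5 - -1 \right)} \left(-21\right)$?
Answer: $- \frac{819}{8} \approx -102.38$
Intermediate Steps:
$q{\left(V \right)} = \frac{39}{8}$ ($q{\left(V \right)} = 5 + \frac{V + V}{V - 17 V} = 5 + \frac{2 V}{\left(-16\right) V} = 5 + 2 V \left(- \frac{1}{16 V}\right) = 5 - \frac{1}{8} = \frac{39}{8}$)
$q{\left(-5 - -1 \right)} \left(-21\right) = \frac{39}{8} \left(-21\right) = - \frac{819}{8}$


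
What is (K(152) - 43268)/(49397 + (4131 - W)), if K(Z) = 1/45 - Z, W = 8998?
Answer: -1953899/2003850 ≈ -0.97507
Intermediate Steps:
K(Z) = 1/45 - Z
(K(152) - 43268)/(49397 + (4131 - W)) = ((1/45 - 1*152) - 43268)/(49397 + (4131 - 1*8998)) = ((1/45 - 152) - 43268)/(49397 + (4131 - 8998)) = (-6839/45 - 43268)/(49397 - 4867) = -1953899/45/44530 = -1953899/45*1/44530 = -1953899/2003850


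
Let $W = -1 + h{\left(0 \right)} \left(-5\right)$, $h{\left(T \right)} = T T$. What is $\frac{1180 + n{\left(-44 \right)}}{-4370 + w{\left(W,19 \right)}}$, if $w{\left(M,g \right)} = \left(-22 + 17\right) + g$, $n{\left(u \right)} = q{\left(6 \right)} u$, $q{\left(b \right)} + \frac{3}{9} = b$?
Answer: $- \frac{698}{3267} \approx -0.21365$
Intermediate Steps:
$h{\left(T \right)} = T^{2}$
$q{\left(b \right)} = - \frac{1}{3} + b$
$W = -1$ ($W = -1 + 0^{2} \left(-5\right) = -1 + 0 \left(-5\right) = -1 + 0 = -1$)
$n{\left(u \right)} = \frac{17 u}{3}$ ($n{\left(u \right)} = \left(- \frac{1}{3} + 6\right) u = \frac{17 u}{3}$)
$w{\left(M,g \right)} = -5 + g$
$\frac{1180 + n{\left(-44 \right)}}{-4370 + w{\left(W,19 \right)}} = \frac{1180 + \frac{17}{3} \left(-44\right)}{-4370 + \left(-5 + 19\right)} = \frac{1180 - \frac{748}{3}}{-4370 + 14} = \frac{2792}{3 \left(-4356\right)} = \frac{2792}{3} \left(- \frac{1}{4356}\right) = - \frac{698}{3267}$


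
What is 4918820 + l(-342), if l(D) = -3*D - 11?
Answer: 4919835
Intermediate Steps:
l(D) = -11 - 3*D
4918820 + l(-342) = 4918820 + (-11 - 3*(-342)) = 4918820 + (-11 + 1026) = 4918820 + 1015 = 4919835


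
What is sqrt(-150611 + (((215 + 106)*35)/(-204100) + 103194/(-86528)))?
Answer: I*sqrt(4015376501904365)/163280 ≈ 388.09*I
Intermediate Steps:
sqrt(-150611 + (((215 + 106)*35)/(-204100) + 103194/(-86528))) = sqrt(-150611 + ((321*35)*(-1/204100) + 103194*(-1/86528))) = sqrt(-150611 + (11235*(-1/204100) - 3969/3328)) = sqrt(-150611 + (-2247/40820 - 3969/3328)) = sqrt(-150611 - 3259473/2612480) = sqrt(-393471484753/2612480) = I*sqrt(4015376501904365)/163280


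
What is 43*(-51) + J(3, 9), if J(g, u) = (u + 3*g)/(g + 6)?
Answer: -2191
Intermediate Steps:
J(g, u) = (u + 3*g)/(6 + g)
43*(-51) + J(3, 9) = 43*(-51) + (9 + 3*3)/(6 + 3) = -2193 + (9 + 9)/9 = -2193 + (⅑)*18 = -2193 + 2 = -2191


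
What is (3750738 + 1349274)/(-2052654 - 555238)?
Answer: -1275003/651973 ≈ -1.9556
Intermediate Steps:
(3750738 + 1349274)/(-2052654 - 555238) = 5100012/(-2607892) = 5100012*(-1/2607892) = -1275003/651973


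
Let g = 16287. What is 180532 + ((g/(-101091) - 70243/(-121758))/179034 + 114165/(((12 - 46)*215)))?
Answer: 2254186275782836902107/12487433253268428 ≈ 1.8052e+5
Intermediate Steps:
180532 + ((g/(-101091) - 70243/(-121758))/179034 + 114165/(((12 - 46)*215))) = 180532 + ((16287/(-101091) - 70243/(-121758))/179034 + 114165/(((12 - 46)*215))) = 180532 + ((16287*(-1/101091) - 70243*(-1/121758))*(1/179034) + 114165/((-34*215))) = 180532 + ((-5429/33697 + 70243/121758)*(1/179034) + 114165/(-7310)) = 180532 + ((1705954189/4102879326)*(1/179034) + 114165*(-1/7310)) = 180532 + (1705954189/734554897251084 - 531/34) = 180532 - 195024296218941589/12487433253268428 = 2254186275782836902107/12487433253268428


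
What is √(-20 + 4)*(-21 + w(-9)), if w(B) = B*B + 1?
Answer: 244*I ≈ 244.0*I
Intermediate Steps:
w(B) = 1 + B² (w(B) = B² + 1 = 1 + B²)
√(-20 + 4)*(-21 + w(-9)) = √(-20 + 4)*(-21 + (1 + (-9)²)) = √(-16)*(-21 + (1 + 81)) = (4*I)*(-21 + 82) = (4*I)*61 = 244*I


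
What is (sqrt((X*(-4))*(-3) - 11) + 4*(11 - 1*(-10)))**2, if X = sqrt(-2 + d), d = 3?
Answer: 7225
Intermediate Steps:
X = 1 (X = sqrt(-2 + 3) = sqrt(1) = 1)
(sqrt((X*(-4))*(-3) - 11) + 4*(11 - 1*(-10)))**2 = (sqrt((1*(-4))*(-3) - 11) + 4*(11 - 1*(-10)))**2 = (sqrt(-4*(-3) - 11) + 4*(11 + 10))**2 = (sqrt(12 - 11) + 4*21)**2 = (sqrt(1) + 84)**2 = (1 + 84)**2 = 85**2 = 7225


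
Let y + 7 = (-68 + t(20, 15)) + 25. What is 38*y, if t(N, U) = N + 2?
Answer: -1064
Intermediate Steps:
t(N, U) = 2 + N
y = -28 (y = -7 + ((-68 + (2 + 20)) + 25) = -7 + ((-68 + 22) + 25) = -7 + (-46 + 25) = -7 - 21 = -28)
38*y = 38*(-28) = -1064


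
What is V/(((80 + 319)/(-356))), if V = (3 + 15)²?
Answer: -38448/133 ≈ -289.08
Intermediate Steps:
V = 324 (V = 18² = 324)
V/(((80 + 319)/(-356))) = 324/(((80 + 319)/(-356))) = 324/((399*(-1/356))) = 324/(-399/356) = 324*(-356/399) = -38448/133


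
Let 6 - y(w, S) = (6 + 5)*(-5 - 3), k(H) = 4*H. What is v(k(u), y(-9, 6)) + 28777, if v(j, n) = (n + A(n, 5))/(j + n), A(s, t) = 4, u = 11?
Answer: 1985662/69 ≈ 28778.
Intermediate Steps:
y(w, S) = 94 (y(w, S) = 6 - (6 + 5)*(-5 - 3) = 6 - 11*(-8) = 6 - 1*(-88) = 6 + 88 = 94)
v(j, n) = (4 + n)/(j + n) (v(j, n) = (n + 4)/(j + n) = (4 + n)/(j + n))
v(k(u), y(-9, 6)) + 28777 = (4 + 94)/(4*11 + 94) + 28777 = 98/(44 + 94) + 28777 = 98/138 + 28777 = (1/138)*98 + 28777 = 49/69 + 28777 = 1985662/69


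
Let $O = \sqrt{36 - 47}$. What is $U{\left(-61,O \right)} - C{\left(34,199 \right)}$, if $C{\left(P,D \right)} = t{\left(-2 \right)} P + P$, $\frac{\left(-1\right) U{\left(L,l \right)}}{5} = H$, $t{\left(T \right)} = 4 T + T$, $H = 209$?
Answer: $-739$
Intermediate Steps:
$O = i \sqrt{11}$ ($O = \sqrt{-11} = i \sqrt{11} \approx 3.3166 i$)
$t{\left(T \right)} = 5 T$
$U{\left(L,l \right)} = -1045$ ($U{\left(L,l \right)} = \left(-5\right) 209 = -1045$)
$C{\left(P,D \right)} = - 9 P$ ($C{\left(P,D \right)} = 5 \left(-2\right) P + P = - 10 P + P = - 9 P$)
$U{\left(-61,O \right)} - C{\left(34,199 \right)} = -1045 - \left(-9\right) 34 = -1045 - -306 = -1045 + 306 = -739$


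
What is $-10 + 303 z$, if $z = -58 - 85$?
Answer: $-43339$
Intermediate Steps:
$z = -143$
$-10 + 303 z = -10 + 303 \left(-143\right) = -10 - 43329 = -43339$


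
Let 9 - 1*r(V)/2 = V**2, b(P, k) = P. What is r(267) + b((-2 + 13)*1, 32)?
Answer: -142549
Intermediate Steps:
r(V) = 18 - 2*V**2
r(267) + b((-2 + 13)*1, 32) = (18 - 2*267**2) + (-2 + 13)*1 = (18 - 2*71289) + 11*1 = (18 - 142578) + 11 = -142560 + 11 = -142549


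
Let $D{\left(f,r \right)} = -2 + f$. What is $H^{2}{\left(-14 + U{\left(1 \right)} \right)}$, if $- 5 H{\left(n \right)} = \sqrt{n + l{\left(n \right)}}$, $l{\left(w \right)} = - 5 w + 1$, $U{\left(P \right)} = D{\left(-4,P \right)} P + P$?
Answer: $\frac{77}{25} \approx 3.08$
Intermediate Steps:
$U{\left(P \right)} = - 5 P$ ($U{\left(P \right)} = \left(-2 - 4\right) P + P = - 6 P + P = - 5 P$)
$l{\left(w \right)} = 1 - 5 w$
$H{\left(n \right)} = - \frac{\sqrt{1 - 4 n}}{5}$ ($H{\left(n \right)} = - \frac{\sqrt{n - \left(-1 + 5 n\right)}}{5} = - \frac{\sqrt{1 - 4 n}}{5}$)
$H^{2}{\left(-14 + U{\left(1 \right)} \right)} = \left(- \frac{\sqrt{1 - 4 \left(-14 - 5\right)}}{5}\right)^{2} = \left(- \frac{\sqrt{1 - -76}}{5}\right)^{2} = \left(- \frac{\sqrt{1 + 76}}{5}\right)^{2} = \left(- \frac{\sqrt{77}}{5}\right)^{2} = \frac{77}{25}$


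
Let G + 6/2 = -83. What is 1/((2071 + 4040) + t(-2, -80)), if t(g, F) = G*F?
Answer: 1/12991 ≈ 7.6976e-5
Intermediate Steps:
G = -86 (G = -3 - 83 = -86)
t(g, F) = -86*F
1/((2071 + 4040) + t(-2, -80)) = 1/((2071 + 4040) - 86*(-80)) = 1/(6111 + 6880) = 1/12991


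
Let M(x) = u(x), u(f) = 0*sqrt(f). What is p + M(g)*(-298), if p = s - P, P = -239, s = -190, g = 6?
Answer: 49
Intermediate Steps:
u(f) = 0
M(x) = 0
p = 49 (p = -190 - 1*(-239) = -190 + 239 = 49)
p + M(g)*(-298) = 49 + 0*(-298) = 49 + 0 = 49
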